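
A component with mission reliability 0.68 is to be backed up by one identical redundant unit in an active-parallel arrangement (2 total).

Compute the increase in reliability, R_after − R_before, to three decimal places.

R_before = 0.68
R_after = 1 − (1 − 0.68)^2 = 0.898
ΔR = 0.898 − 0.68 = 0.218

0.218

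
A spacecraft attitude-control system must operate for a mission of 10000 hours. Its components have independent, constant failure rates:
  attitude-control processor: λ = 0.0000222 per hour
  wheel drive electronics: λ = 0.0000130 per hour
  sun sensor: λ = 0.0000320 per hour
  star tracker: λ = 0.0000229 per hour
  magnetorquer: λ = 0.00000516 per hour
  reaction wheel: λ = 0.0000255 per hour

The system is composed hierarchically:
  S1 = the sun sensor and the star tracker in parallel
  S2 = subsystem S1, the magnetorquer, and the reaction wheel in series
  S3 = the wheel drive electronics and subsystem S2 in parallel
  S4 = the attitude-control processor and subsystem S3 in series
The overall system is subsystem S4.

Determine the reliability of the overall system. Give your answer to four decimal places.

R(attitude-control processor) = exp(−0.0000222 × 10000) = 0.800915
R(wheel drive electronics) = exp(−0.0000130 × 10000) = 0.878095
R(sun sensor) = exp(−0.0000320 × 10000) = 0.726149
R(star tracker) = exp(−0.0000229 × 10000) = 0.795329
R(magnetorquer) = exp(−0.00000516 × 10000) = 0.949709
R(reaction wheel) = exp(−0.0000255 × 10000) = 0.774916
Parallel (sun sensor and star tracker): 1 − (1 − 0.726149)(1 − 0.795329) = 0.943951
Series ([0.943951], magnetorquer, and reaction wheel): 0.943951 × 0.949709 × 0.774916 = 0.694696
Parallel (wheel drive electronics and [0.694696]): 1 − (1 − 0.878095)(1 − 0.694696) = 0.962782
Series (attitude-control processor and [0.962782]): 0.800915 × 0.962782 = 0.7711

0.7711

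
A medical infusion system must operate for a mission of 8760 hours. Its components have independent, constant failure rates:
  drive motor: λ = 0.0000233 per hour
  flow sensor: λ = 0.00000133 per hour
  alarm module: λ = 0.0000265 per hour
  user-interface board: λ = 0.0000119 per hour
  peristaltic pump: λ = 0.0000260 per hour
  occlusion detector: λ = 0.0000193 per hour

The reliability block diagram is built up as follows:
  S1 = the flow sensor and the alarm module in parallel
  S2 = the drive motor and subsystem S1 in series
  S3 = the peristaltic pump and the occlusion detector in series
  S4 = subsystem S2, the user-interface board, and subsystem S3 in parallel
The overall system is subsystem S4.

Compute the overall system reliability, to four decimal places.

0.9939

R(drive motor) = exp(−0.0000233 × 8760) = 0.815374
R(flow sensor) = exp(−0.00000133 × 8760) = 0.988417
R(alarm module) = exp(−0.0000265 × 8760) = 0.792835
R(user-interface board) = exp(−0.0000119 × 8760) = 0.901005
R(peristaltic pump) = exp(−0.0000260 × 8760) = 0.796315
R(occlusion detector) = exp(−0.0000193 × 8760) = 0.844451
Parallel (flow sensor and alarm module): 1 − (1 − 0.988417)(1 − 0.792835) = 0.997600
Series (drive motor and [0.997600]): 0.815374 × 0.997600 = 0.813417
Series (peristaltic pump and occlusion detector): 0.796315 × 0.844451 = 0.672449
Parallel ([0.813417], user-interface board, and [0.672449]): 1 − (1 − 0.813417)(1 − 0.901005)(1 − 0.672449) = 0.9939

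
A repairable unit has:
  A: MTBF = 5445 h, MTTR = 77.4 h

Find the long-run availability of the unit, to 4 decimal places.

0.9860

A(A) = MTBF/(MTBF+MTTR) = 5445/(5445+77.4) = 0.9860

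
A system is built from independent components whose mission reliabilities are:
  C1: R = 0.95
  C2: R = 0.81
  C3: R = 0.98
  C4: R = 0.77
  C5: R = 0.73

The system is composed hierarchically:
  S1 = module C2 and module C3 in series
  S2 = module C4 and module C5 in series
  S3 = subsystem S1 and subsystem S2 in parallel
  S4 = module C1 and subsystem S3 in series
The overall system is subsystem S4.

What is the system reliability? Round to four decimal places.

Series (C2 and C3): 0.810000 × 0.980000 = 0.793800
Series (C4 and C5): 0.770000 × 0.730000 = 0.562100
Parallel ([0.793800] and [0.562100]): 1 − (1 − 0.793800)(1 − 0.562100) = 0.909705
Series (C1 and [0.909705]): 0.950000 × 0.909705 = 0.8642

0.8642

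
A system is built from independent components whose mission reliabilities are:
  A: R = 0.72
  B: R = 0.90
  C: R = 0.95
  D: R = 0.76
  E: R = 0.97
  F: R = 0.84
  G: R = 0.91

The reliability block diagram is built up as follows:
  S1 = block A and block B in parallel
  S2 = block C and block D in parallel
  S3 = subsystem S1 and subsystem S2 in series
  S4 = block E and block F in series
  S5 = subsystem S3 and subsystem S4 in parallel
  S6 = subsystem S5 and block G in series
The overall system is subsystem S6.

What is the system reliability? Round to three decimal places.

0.903

Parallel (A and B): 1 − (1 − 0.72000)(1 − 0.90000) = 0.97200
Parallel (C and D): 1 − (1 − 0.95000)(1 − 0.76000) = 0.98800
Series ([0.97200] and [0.98800]): 0.97200 × 0.98800 = 0.96034
Series (E and F): 0.97000 × 0.84000 = 0.81480
Parallel ([0.96034] and [0.81480]): 1 − (1 − 0.96034)(1 − 0.81480) = 0.99265
Series ([0.99265] and G): 0.99265 × 0.91000 = 0.903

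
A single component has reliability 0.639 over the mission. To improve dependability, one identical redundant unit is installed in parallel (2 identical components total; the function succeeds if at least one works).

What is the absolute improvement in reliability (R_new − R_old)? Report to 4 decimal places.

R_before = 0.639
R_after = 1 − (1 − 0.639)^2 = 0.8697
ΔR = 0.8697 − 0.639 = 0.2307

0.2307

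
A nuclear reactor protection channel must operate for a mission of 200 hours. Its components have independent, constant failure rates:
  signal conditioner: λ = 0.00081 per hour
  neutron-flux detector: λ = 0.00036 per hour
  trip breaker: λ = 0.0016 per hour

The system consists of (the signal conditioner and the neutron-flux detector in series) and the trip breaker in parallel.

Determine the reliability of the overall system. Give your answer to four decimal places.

0.9429

R(signal conditioner) = exp(−0.00081 × 200) = 0.850441
R(neutron-flux detector) = exp(−0.00036 × 200) = 0.930531
R(trip breaker) = exp(−0.0016 × 200) = 0.726149
Series (signal conditioner and neutron-flux detector): 0.850441 × 0.930531 = 0.791362
Parallel ([0.791362] and trip breaker): 1 − (1 − 0.791362)(1 − 0.726149) = 0.9429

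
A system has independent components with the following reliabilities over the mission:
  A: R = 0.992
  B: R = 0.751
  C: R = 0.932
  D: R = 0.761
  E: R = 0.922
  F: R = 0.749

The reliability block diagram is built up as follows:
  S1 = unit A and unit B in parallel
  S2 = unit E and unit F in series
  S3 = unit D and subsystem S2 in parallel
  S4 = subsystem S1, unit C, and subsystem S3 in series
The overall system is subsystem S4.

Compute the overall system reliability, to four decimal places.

0.8614

Parallel (A and B): 1 − (1 − 0.992000)(1 − 0.751000) = 0.998008
Series (E and F): 0.922000 × 0.749000 = 0.690578
Parallel (D and [0.690578]): 1 − (1 − 0.761000)(1 − 0.690578) = 0.926048
Series ([0.998008], C, and [0.926048]): 0.998008 × 0.932000 × 0.926048 = 0.8614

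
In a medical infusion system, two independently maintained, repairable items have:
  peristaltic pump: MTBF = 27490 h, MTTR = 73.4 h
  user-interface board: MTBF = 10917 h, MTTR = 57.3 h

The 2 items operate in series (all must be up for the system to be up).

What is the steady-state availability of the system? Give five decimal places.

A(peristaltic pump) = MTBF/(MTBF+MTTR) = 27490/(27490+73.4) = 0.997337
A(user-interface board) = MTBF/(MTBF+MTTR) = 10917/(10917+57.3) = 0.994779
Series availability: 0.997337 × 0.994779 = 0.99213

0.99213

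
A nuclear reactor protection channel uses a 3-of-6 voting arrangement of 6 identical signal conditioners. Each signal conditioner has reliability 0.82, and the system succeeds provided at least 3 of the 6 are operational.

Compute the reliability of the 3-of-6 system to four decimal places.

R = Σ_{i=3}^{6} C(6,i) p^i (1−p)^{6−i} with p = 0.82
C(6,3)·0.82^3·0.18^3 = 0.064312
C(6,4)·0.82^4·0.18^2 = 0.219731
C(6,5)·0.82^5·0.18^1 = 0.400399
C(6,6)·0.82^6·0.18^0 = 0.304007
Sum = 0.9884

0.9884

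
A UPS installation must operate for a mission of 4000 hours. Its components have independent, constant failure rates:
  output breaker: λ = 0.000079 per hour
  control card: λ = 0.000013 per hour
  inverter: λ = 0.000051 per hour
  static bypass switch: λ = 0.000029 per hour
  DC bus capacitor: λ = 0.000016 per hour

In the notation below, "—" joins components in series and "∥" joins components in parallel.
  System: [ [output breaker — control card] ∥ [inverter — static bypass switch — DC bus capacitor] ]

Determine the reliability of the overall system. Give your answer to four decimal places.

0.9018

R(output breaker) = exp(−0.000079 × 4000) = 0.729059
R(control card) = exp(−0.000013 × 4000) = 0.949329
R(inverter) = exp(−0.000051 × 4000) = 0.815462
R(static bypass switch) = exp(−0.000029 × 4000) = 0.890475
R(DC bus capacitor) = exp(−0.000016 × 4000) = 0.938005
Series (output breaker and control card): 0.729059 × 0.949329 = 0.692117
Series (inverter, static bypass switch, and DC bus capacitor): 0.815462 × 0.890475 × 0.938005 = 0.681131
Parallel ([0.692117] and [0.681131]): 1 − (1 − 0.692117)(1 − 0.681131) = 0.9018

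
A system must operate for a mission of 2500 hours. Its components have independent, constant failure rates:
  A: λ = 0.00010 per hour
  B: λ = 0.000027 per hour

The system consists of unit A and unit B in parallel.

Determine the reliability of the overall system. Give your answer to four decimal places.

0.9856

R(A) = exp(−0.00010 × 2500) = 0.778801
R(B) = exp(−0.000027 × 2500) = 0.934728
Parallel (A and B): 1 − (1 − 0.778801)(1 − 0.934728) = 0.9856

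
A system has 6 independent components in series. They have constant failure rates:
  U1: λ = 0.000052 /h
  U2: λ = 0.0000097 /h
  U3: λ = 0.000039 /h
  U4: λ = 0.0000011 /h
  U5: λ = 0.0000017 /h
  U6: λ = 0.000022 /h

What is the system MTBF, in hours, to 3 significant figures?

7970

Series of exponential components: λ_sys = Σ λ_i
λ_sys = 0.000052 + 0.0000097 + 0.000039 + 0.0000011 + 0.0000017 + 0.000022 = 1.2550e-04 /h
MTBF = 1 / λ_sys = 7970 h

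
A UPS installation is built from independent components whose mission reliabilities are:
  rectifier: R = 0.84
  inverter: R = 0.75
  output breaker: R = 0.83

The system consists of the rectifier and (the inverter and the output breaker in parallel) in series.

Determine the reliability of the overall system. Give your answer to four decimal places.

Parallel (inverter and output breaker): 1 − (1 − 0.750000)(1 − 0.830000) = 0.957500
Series (rectifier and [0.957500]): 0.840000 × 0.957500 = 0.8043

0.8043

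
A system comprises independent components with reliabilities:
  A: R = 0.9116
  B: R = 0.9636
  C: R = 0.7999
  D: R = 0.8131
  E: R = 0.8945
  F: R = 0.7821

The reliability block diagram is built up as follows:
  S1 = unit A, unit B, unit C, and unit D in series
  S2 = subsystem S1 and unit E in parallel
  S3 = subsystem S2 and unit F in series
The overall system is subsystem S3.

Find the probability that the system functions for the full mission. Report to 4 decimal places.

0.7467

Series (A, B, C, and D): 0.911600 × 0.963600 × 0.799900 × 0.813100 = 0.571322
Parallel ([0.571322] and E): 1 − (1 − 0.571322)(1 − 0.894500) = 0.954774
Series ([0.954774] and F): 0.954774 × 0.782100 = 0.7467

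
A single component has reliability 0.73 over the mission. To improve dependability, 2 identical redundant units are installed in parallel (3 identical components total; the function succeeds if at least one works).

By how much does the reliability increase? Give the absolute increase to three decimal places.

0.250

R_before = 0.73
R_after = 1 − (1 − 0.73)^3 = 0.980
ΔR = 0.980 − 0.73 = 0.250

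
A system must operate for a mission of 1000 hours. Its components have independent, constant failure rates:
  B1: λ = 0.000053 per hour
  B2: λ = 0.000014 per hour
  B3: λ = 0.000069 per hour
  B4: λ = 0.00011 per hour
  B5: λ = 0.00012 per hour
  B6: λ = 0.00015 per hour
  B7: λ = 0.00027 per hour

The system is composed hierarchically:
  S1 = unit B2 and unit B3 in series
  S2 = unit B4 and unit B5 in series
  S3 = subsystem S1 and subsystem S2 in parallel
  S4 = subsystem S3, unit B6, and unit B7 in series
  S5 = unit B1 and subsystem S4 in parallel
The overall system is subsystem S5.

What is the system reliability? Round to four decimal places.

R(B1) = exp(−0.000053 × 1000) = 0.948380
R(B2) = exp(−0.000014 × 1000) = 0.986098
R(B3) = exp(−0.000069 × 1000) = 0.933327
R(B4) = exp(−0.00011 × 1000) = 0.895834
R(B5) = exp(−0.00012 × 1000) = 0.886920
R(B6) = exp(−0.00015 × 1000) = 0.860708
R(B7) = exp(−0.00027 × 1000) = 0.763379
Series (B2 and B3): 0.986098 × 0.933327 = 0.920352
Series (B4 and B5): 0.895834 × 0.886920 = 0.794533
Parallel ([0.920352] and [0.794533]): 1 − (1 − 0.920352)(1 − 0.794533) = 0.983635
Series ([0.983635], B6, and B7): 0.983635 × 0.860708 × 0.763379 = 0.646294
Parallel (B1 and [0.646294]): 1 − (1 − 0.948380)(1 − 0.646294) = 0.9817

0.9817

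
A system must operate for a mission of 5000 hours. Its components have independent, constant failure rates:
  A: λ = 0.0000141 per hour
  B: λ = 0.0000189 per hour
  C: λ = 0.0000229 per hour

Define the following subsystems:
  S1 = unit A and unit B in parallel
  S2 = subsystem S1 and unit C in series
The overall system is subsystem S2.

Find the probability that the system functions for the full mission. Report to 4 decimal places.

0.8863

R(A) = exp(−0.0000141 × 5000) = 0.931928
R(B) = exp(−0.0000189 × 5000) = 0.909828
R(C) = exp(−0.0000229 × 5000) = 0.891812
Parallel (A and B): 1 − (1 − 0.931928)(1 − 0.909828) = 0.993862
Series ([0.993862] and C): 0.993862 × 0.891812 = 0.8863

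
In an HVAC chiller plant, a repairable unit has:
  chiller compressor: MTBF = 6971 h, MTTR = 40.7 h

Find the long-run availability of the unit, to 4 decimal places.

A(chiller compressor) = MTBF/(MTBF+MTTR) = 6971/(6971+40.7) = 0.9942

0.9942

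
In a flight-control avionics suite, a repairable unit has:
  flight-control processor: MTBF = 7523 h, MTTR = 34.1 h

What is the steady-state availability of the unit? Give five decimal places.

0.99549

A(flight-control processor) = MTBF/(MTBF+MTTR) = 7523/(7523+34.1) = 0.99549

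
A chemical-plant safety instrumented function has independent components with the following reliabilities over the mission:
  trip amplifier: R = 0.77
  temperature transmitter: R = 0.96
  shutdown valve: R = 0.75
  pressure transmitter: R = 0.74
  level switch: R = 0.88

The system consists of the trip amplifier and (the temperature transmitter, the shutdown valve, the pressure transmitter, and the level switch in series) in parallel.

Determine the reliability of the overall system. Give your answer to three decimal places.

0.878

Series (temperature transmitter, shutdown valve, pressure transmitter, and level switch): 0.96000 × 0.75000 × 0.74000 × 0.88000 = 0.46886
Parallel (trip amplifier and [0.46886]): 1 − (1 − 0.77000)(1 − 0.46886) = 0.878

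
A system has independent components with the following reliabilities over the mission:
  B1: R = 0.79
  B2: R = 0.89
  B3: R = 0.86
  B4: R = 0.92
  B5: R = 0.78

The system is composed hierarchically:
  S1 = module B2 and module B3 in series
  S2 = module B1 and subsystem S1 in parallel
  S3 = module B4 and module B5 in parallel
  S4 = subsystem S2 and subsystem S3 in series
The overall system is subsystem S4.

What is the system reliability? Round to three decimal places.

0.934

Series (B2 and B3): 0.89000 × 0.86000 = 0.76540
Parallel (B1 and [0.76540]): 1 − (1 − 0.79000)(1 − 0.76540) = 0.95073
Parallel (B4 and B5): 1 − (1 − 0.92000)(1 − 0.78000) = 0.98240
Series ([0.95073] and [0.98240]): 0.95073 × 0.98240 = 0.934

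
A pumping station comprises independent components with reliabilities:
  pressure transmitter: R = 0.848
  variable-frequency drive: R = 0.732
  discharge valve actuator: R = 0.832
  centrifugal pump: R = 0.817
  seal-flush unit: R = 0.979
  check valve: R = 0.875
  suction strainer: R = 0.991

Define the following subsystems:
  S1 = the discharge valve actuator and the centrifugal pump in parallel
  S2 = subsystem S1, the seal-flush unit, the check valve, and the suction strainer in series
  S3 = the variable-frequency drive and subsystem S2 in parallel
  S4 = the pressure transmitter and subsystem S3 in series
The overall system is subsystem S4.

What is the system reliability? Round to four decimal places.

0.8077

Parallel (discharge valve actuator and centrifugal pump): 1 − (1 − 0.832000)(1 − 0.817000) = 0.969256
Series ([0.969256], seal-flush unit, check valve, and suction strainer): 0.969256 × 0.979000 × 0.875000 × 0.991000 = 0.822816
Parallel (variable-frequency drive and [0.822816]): 1 − (1 − 0.732000)(1 − 0.822816) = 0.952515
Series (pressure transmitter and [0.952515]): 0.848000 × 0.952515 = 0.8077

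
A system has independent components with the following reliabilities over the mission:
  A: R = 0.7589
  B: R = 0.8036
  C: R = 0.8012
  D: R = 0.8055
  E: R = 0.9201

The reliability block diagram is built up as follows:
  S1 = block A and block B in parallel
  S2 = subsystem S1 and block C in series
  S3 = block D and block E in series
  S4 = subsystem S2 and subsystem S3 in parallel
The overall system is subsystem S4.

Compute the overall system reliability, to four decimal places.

Parallel (A and B): 1 − (1 − 0.758900)(1 − 0.803600) = 0.952648
Series ([0.952648] and C): 0.952648 × 0.801200 = 0.763262
Series (D and E): 0.805500 × 0.920100 = 0.741141
Parallel ([0.763262] and [0.741141]): 1 − (1 − 0.763262)(1 − 0.741141) = 0.9387

0.9387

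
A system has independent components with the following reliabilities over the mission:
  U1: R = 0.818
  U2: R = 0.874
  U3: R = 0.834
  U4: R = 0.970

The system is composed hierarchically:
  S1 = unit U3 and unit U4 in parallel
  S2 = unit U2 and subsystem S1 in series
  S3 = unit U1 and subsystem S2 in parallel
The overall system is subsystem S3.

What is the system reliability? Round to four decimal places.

0.9763

Parallel (U3 and U4): 1 − (1 − 0.834000)(1 − 0.970000) = 0.995020
Series (U2 and [0.995020]): 0.874000 × 0.995020 = 0.869647
Parallel (U1 and [0.869647]): 1 − (1 − 0.818000)(1 − 0.869647) = 0.9763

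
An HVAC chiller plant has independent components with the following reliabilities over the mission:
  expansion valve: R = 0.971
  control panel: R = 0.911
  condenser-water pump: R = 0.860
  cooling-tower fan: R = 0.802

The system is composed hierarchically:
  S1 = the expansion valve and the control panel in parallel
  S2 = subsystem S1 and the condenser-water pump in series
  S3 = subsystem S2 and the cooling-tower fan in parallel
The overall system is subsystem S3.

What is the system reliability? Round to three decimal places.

Parallel (expansion valve and control panel): 1 − (1 − 0.97100)(1 − 0.91100) = 0.99742
Series ([0.99742] and condenser-water pump): 0.99742 × 0.86000 = 0.85778
Parallel ([0.85778] and cooling-tower fan): 1 − (1 − 0.85778)(1 − 0.80200) = 0.972

0.972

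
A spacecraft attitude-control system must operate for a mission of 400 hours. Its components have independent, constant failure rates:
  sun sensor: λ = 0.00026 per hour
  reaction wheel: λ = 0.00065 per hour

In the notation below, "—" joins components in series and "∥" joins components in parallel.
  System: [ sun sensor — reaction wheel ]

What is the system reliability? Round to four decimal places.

0.6949

R(sun sensor) = exp(−0.00026 × 400) = 0.901225
R(reaction wheel) = exp(−0.00065 × 400) = 0.771052
Series (sun sensor and reaction wheel): 0.901225 × 0.771052 = 0.6949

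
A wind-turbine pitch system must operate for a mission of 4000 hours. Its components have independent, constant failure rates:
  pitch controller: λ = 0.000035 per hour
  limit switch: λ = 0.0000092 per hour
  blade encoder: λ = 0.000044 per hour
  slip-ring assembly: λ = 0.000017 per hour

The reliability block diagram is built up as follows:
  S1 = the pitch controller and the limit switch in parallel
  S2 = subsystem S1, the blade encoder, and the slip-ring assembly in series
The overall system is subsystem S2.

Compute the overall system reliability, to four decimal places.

0.7798

R(pitch controller) = exp(−0.000035 × 4000) = 0.869358
R(limit switch) = exp(−0.0000092 × 4000) = 0.963869
R(blade encoder) = exp(−0.000044 × 4000) = 0.838618
R(slip-ring assembly) = exp(−0.000017 × 4000) = 0.934260
Parallel (pitch controller and limit switch): 1 − (1 − 0.869358)(1 − 0.963869) = 0.995280
Series ([0.995280], blade encoder, and slip-ring assembly): 0.995280 × 0.838618 × 0.934260 = 0.7798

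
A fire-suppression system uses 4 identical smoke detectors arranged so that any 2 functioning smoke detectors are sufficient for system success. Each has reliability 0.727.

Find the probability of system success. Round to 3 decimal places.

R = Σ_{i=2}^{4} C(4,i) p^i (1−p)^{4−i} with p = 0.727
C(4,2)·0.727^2·0.273^2 = 0.23634
C(4,3)·0.727^3·0.273^1 = 0.41959
C(4,4)·0.727^4·0.273^0 = 0.27934
Sum = 0.935

0.935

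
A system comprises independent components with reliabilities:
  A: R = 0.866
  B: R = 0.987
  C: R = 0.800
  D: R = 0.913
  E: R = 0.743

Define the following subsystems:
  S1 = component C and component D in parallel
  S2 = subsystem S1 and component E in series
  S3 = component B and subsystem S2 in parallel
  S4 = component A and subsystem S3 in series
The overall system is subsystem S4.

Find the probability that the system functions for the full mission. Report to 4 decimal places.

Parallel (C and D): 1 − (1 − 0.800000)(1 − 0.913000) = 0.982600
Series ([0.982600] and E): 0.982600 × 0.743000 = 0.730072
Parallel (B and [0.730072]): 1 − (1 − 0.987000)(1 − 0.730072) = 0.996491
Series (A and [0.996491]): 0.866000 × 0.996491 = 0.8630

0.8630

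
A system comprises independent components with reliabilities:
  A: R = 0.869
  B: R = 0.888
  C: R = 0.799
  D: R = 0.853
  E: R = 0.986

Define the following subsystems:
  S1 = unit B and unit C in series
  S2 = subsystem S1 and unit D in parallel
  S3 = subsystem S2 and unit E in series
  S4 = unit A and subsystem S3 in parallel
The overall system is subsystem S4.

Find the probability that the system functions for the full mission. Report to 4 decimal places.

0.9927

Series (B and C): 0.888000 × 0.799000 = 0.709512
Parallel ([0.709512] and D): 1 − (1 − 0.709512)(1 − 0.853000) = 0.957298
Series ([0.957298] and E): 0.957298 × 0.986000 = 0.943896
Parallel (A and [0.943896]): 1 − (1 − 0.869000)(1 − 0.943896) = 0.9927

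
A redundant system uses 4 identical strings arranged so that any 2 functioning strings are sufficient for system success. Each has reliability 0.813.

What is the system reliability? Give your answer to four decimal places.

R = Σ_{i=2}^{4} C(4,i) p^i (1−p)^{4−i} with p = 0.813
C(4,2)·0.813^2·0.187^2 = 0.138681
C(4,3)·0.813^3·0.187^1 = 0.401951
C(4,4)·0.813^4·0.187^0 = 0.436880
Sum = 0.9775

0.9775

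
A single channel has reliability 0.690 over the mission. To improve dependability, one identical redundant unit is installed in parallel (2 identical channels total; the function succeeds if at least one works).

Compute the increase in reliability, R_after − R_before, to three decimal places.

R_before = 0.690
R_after = 1 − (1 − 0.690)^2 = 0.904
ΔR = 0.904 − 0.690 = 0.214

0.214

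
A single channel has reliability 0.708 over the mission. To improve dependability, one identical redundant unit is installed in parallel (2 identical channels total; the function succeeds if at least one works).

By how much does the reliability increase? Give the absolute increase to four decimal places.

0.2067

R_before = 0.708
R_after = 1 − (1 − 0.708)^2 = 0.9147
ΔR = 0.9147 − 0.708 = 0.2067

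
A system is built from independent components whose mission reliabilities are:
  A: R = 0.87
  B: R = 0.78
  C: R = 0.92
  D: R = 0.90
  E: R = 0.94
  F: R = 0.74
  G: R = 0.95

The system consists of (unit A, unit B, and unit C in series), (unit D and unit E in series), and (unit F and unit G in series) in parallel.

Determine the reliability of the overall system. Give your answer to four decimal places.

0.9828

Series (A, B, and C): 0.870000 × 0.780000 × 0.920000 = 0.624312
Series (D and E): 0.900000 × 0.940000 = 0.846000
Series (F and G): 0.740000 × 0.950000 = 0.703000
Parallel ([0.624312], [0.846000], and [0.703000]): 1 − (1 − 0.624312)(1 − 0.846000)(1 − 0.703000) = 0.9828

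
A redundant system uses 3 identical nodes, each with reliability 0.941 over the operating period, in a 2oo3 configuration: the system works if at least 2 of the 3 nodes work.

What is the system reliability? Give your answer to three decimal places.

0.990

R = Σ_{i=2}^{3} C(3,i) p^i (1−p)^{3−i} with p = 0.941
C(3,2)·0.941^2·0.059^1 = 0.15673
C(3,3)·0.941^3·0.059^0 = 0.83324
Sum = 0.990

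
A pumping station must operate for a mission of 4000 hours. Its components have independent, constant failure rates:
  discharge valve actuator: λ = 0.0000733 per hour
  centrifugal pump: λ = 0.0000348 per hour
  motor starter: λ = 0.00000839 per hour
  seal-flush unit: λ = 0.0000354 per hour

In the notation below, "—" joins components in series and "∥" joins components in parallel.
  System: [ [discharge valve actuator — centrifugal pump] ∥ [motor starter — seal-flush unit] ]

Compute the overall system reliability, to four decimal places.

0.9436

R(discharge valve actuator) = exp(−0.0000733 × 4000) = 0.745873
R(centrifugal pump) = exp(−0.0000348 × 4000) = 0.870054
R(motor starter) = exp(−0.00000839 × 4000) = 0.966997
R(seal-flush unit) = exp(−0.0000354 × 4000) = 0.867968
Series (discharge valve actuator and centrifugal pump): 0.745873 × 0.870054 = 0.648950
Series (motor starter and seal-flush unit): 0.966997 × 0.867968 = 0.839322
Parallel ([0.648950] and [0.839322]): 1 − (1 − 0.648950)(1 − 0.839322) = 0.9436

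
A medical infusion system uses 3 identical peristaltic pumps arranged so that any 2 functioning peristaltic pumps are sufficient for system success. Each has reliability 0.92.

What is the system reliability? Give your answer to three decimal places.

0.982

R = Σ_{i=2}^{3} C(3,i) p^i (1−p)^{3−i} with p = 0.92
C(3,2)·0.92^2·0.08^1 = 0.20314
C(3,3)·0.92^3·0.08^0 = 0.77869
Sum = 0.982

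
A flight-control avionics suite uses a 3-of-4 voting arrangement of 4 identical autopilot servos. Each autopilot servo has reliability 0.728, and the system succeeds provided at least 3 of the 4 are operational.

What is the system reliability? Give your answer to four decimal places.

0.7007

R = Σ_{i=3}^{4} C(4,i) p^i (1−p)^{4−i} with p = 0.728
C(4,3)·0.728^3·0.272^1 = 0.419781
C(4,4)·0.728^4·0.272^0 = 0.280883
Sum = 0.7007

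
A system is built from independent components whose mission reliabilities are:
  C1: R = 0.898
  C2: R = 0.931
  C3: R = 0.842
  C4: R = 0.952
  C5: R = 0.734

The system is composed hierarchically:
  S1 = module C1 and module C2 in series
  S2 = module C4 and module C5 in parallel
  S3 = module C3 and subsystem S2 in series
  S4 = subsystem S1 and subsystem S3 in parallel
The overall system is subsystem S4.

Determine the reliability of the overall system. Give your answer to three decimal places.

0.972

Series (C1 and C2): 0.89800 × 0.93100 = 0.83604
Parallel (C4 and C5): 1 − (1 − 0.95200)(1 − 0.73400) = 0.98723
Series (C3 and [0.98723]): 0.84200 × 0.98723 = 0.83125
Parallel ([0.83604] and [0.83125]): 1 − (1 − 0.83604)(1 − 0.83125) = 0.972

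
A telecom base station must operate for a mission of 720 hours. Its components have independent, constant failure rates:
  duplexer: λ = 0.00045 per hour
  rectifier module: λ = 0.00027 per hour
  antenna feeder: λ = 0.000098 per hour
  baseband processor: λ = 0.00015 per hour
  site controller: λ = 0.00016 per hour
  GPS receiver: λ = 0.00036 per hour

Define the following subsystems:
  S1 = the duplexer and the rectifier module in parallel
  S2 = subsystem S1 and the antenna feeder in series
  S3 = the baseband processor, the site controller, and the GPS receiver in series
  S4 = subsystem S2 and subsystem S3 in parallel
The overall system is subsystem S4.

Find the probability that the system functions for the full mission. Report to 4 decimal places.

R(duplexer) = exp(−0.00045 × 720) = 0.723250
R(rectifier module) = exp(−0.00027 × 720) = 0.823329
R(antenna feeder) = exp(−0.000098 × 720) = 0.931872
R(baseband processor) = exp(−0.00015 × 720) = 0.897628
R(site controller) = exp(−0.00016 × 720) = 0.891188
R(GPS receiver) = exp(−0.00036 × 720) = 0.771669
Parallel (duplexer and rectifier module): 1 − (1 − 0.723250)(1 − 0.823329) = 0.951106
Series ([0.951106] and antenna feeder): 0.951106 × 0.931872 = 0.886309
Series (baseband processor, site controller, and GPS receiver): 0.897628 × 0.891188 × 0.771669 = 0.617301
Parallel ([0.886309] and [0.617301]): 1 − (1 − 0.886309)(1 − 0.617301) = 0.9565

0.9565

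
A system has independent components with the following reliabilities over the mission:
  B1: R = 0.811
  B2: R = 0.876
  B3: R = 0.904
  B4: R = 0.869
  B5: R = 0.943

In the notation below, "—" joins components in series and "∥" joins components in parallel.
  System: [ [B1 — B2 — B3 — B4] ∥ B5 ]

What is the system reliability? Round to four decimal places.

Series (B1, B2, B3, and B4): 0.811000 × 0.876000 × 0.904000 × 0.869000 = 0.558101
Parallel ([0.558101] and B5): 1 − (1 − 0.558101)(1 − 0.943000) = 0.9748

0.9748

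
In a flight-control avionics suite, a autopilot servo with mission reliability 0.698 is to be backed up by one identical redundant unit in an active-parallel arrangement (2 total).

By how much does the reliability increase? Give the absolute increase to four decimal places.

0.2108

R_before = 0.698
R_after = 1 − (1 − 0.698)^2 = 0.9088
ΔR = 0.9088 − 0.698 = 0.2108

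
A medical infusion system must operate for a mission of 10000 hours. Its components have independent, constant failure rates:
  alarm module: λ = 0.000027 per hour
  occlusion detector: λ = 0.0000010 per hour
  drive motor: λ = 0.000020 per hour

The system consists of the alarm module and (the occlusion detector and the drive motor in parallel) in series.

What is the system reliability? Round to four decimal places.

0.7620

R(alarm module) = exp(−0.000027 × 10000) = 0.763379
R(occlusion detector) = exp(−0.0000010 × 10000) = 0.990050
R(drive motor) = exp(−0.000020 × 10000) = 0.818731
Parallel (occlusion detector and drive motor): 1 − (1 − 0.990050)(1 − 0.818731) = 0.998196
Series (alarm module and [0.998196]): 0.763379 × 0.998196 = 0.7620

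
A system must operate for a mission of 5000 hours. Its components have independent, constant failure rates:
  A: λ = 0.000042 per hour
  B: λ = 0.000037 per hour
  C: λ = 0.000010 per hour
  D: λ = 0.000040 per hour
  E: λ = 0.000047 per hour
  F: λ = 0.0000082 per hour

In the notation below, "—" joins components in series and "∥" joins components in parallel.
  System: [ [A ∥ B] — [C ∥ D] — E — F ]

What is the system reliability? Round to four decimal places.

R(A) = exp(−0.000042 × 5000) = 0.810584
R(B) = exp(−0.000037 × 5000) = 0.831104
R(C) = exp(−0.000010 × 5000) = 0.951229
R(D) = exp(−0.000040 × 5000) = 0.818731
R(E) = exp(−0.000047 × 5000) = 0.790571
R(F) = exp(−0.0000082 × 5000) = 0.959829
Parallel (A and B): 1 − (1 − 0.810584)(1 − 0.831104) = 0.968008
Parallel (C and D): 1 − (1 − 0.951229)(1 − 0.818731) = 0.991159
Series ([0.968008], [0.991159], E, and F): 0.968008 × 0.991159 × 0.790571 × 0.959829 = 0.7280

0.7280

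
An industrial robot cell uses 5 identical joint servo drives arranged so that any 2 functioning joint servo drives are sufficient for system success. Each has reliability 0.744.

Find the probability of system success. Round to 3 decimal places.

0.983

R = Σ_{i=2}^{5} C(5,i) p^i (1−p)^{5−i} with p = 0.744
C(5,2)·0.744^2·0.256^3 = 0.09287
C(5,3)·0.744^3·0.256^2 = 0.26990
C(5,4)·0.744^4·0.256^1 = 0.39219
C(5,5)·0.744^5·0.256^0 = 0.22796
Sum = 0.983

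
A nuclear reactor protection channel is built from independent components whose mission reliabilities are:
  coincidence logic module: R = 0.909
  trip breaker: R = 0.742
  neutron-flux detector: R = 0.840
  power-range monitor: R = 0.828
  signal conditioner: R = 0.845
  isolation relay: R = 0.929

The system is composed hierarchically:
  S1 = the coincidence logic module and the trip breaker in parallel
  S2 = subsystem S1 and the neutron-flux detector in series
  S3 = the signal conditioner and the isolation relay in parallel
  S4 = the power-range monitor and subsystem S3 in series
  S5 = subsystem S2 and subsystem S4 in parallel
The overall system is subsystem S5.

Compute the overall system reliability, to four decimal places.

0.9675

Parallel (coincidence logic module and trip breaker): 1 − (1 − 0.909000)(1 − 0.742000) = 0.976522
Series ([0.976522] and neutron-flux detector): 0.976522 × 0.840000 = 0.820278
Parallel (signal conditioner and isolation relay): 1 − (1 − 0.845000)(1 − 0.929000) = 0.988995
Series (power-range monitor and [0.988995]): 0.828000 × 0.988995 = 0.818888
Parallel ([0.820278] and [0.818888]): 1 − (1 − 0.820278)(1 − 0.818888) = 0.9675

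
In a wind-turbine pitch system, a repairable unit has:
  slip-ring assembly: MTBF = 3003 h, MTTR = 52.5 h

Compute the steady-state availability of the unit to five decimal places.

0.98282

A(slip-ring assembly) = MTBF/(MTBF+MTTR) = 3003/(3003+52.5) = 0.98282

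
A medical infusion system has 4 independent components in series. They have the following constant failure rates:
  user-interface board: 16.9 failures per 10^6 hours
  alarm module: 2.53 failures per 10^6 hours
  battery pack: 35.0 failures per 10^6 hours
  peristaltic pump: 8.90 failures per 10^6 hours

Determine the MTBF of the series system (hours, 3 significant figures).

Series of exponential components: λ_sys = Σ λ_i
λ_sys = 0.0000169 + 0.00000253 + 0.0000350 + 0.00000890 = 6.3330e-05 /h
MTBF = 1 / λ_sys = 15800 h

15800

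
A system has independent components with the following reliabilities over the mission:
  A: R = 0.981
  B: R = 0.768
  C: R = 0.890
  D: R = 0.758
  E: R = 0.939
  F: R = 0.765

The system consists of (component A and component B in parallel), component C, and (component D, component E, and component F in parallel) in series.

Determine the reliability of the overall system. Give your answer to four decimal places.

Parallel (A and B): 1 − (1 − 0.981000)(1 − 0.768000) = 0.995592
Parallel (D, E, and F): 1 − (1 − 0.758000)(1 − 0.939000)(1 − 0.765000) = 0.996531
Series ([0.995592], C, and [0.996531]): 0.995592 × 0.890000 × 0.996531 = 0.8830

0.8830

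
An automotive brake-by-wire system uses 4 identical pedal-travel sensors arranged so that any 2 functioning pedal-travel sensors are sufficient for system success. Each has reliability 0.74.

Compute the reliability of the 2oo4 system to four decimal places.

0.9434

R = Σ_{i=2}^{4} C(4,i) p^i (1−p)^{4−i} with p = 0.74
C(4,2)·0.74^2·0.26^2 = 0.222107
C(4,3)·0.74^3·0.26^1 = 0.421433
C(4,4)·0.74^4·0.26^0 = 0.299866
Sum = 0.9434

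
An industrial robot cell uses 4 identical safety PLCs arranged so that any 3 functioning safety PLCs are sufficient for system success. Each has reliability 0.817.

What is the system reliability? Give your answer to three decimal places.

0.845

R = Σ_{i=3}^{4} C(4,i) p^i (1−p)^{4−i} with p = 0.817
C(4,3)·0.817^3·0.183^1 = 0.39919
C(4,4)·0.817^4·0.183^0 = 0.44554
Sum = 0.845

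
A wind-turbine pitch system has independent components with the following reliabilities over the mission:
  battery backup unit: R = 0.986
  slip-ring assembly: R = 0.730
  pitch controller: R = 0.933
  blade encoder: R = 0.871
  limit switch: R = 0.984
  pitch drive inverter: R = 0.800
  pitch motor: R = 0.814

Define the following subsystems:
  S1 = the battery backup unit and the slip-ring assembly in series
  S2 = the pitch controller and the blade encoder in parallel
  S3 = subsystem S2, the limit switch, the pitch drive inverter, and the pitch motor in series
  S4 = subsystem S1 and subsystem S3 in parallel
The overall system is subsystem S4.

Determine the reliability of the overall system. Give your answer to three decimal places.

0.898

Series (battery backup unit and slip-ring assembly): 0.98600 × 0.73000 = 0.71978
Parallel (pitch controller and blade encoder): 1 − (1 − 0.93300)(1 − 0.87100) = 0.99136
Series ([0.99136], limit switch, pitch drive inverter, and pitch motor): 0.99136 × 0.98400 × 0.80000 × 0.81400 = 0.63524
Parallel ([0.71978] and [0.63524]): 1 − (1 − 0.71978)(1 − 0.63524) = 0.898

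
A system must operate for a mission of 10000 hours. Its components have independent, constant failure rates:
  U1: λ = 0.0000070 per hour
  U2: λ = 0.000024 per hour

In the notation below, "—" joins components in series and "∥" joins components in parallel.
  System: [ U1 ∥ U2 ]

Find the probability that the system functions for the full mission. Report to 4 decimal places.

0.9856

R(U1) = exp(−0.0000070 × 10000) = 0.932394
R(U2) = exp(−0.000024 × 10000) = 0.786628
Parallel (U1 and U2): 1 − (1 − 0.932394)(1 − 0.786628) = 0.9856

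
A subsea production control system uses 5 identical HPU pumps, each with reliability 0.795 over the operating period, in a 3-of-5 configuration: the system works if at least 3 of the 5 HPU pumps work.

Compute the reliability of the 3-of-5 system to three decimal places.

0.938

R = Σ_{i=3}^{5} C(5,i) p^i (1−p)^{5−i} with p = 0.795
C(5,3)·0.795^3·0.205^2 = 0.21116
C(5,4)·0.795^4·0.205^1 = 0.40944
C(5,5)·0.795^5·0.205^0 = 0.31757
Sum = 0.938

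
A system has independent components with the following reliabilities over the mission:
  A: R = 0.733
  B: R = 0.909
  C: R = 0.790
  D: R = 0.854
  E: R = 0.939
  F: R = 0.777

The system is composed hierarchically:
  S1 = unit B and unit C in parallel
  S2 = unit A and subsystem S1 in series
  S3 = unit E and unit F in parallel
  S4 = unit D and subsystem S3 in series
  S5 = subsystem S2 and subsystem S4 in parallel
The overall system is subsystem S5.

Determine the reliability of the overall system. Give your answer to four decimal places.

0.9557

Parallel (B and C): 1 − (1 − 0.909000)(1 − 0.790000) = 0.980890
Series (A and [0.980890]): 0.733000 × 0.980890 = 0.718992
Parallel (E and F): 1 − (1 − 0.939000)(1 − 0.777000) = 0.986397
Series (D and [0.986397]): 0.854000 × 0.986397 = 0.842383
Parallel ([0.718992] and [0.842383]): 1 − (1 − 0.718992)(1 − 0.842383) = 0.9557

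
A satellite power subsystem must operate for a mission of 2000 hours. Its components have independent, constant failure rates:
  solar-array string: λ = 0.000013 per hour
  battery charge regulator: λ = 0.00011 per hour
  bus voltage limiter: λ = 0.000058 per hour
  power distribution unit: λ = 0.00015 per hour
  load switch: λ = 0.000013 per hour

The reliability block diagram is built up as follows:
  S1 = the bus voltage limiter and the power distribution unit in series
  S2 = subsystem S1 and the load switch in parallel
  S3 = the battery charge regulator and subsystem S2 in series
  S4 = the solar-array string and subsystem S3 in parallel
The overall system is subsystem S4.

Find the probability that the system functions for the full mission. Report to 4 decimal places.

0.9948

R(solar-array string) = exp(−0.000013 × 2000) = 0.974335
R(battery charge regulator) = exp(−0.00011 × 2000) = 0.802519
R(bus voltage limiter) = exp(−0.000058 × 2000) = 0.890475
R(power distribution unit) = exp(−0.00015 × 2000) = 0.740818
R(load switch) = exp(−0.000013 × 2000) = 0.974335
Series (bus voltage limiter and power distribution unit): 0.890475 × 0.740818 = 0.659680
Parallel ([0.659680] and load switch): 1 − (1 − 0.659680)(1 − 0.974335) = 0.991266
Series (battery charge regulator and [0.991266]): 0.802519 × 0.991266 = 0.795510
Parallel (solar-array string and [0.795510]): 1 − (1 − 0.974335)(1 − 0.795510) = 0.9948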